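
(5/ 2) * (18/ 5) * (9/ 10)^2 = 729/ 100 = 7.29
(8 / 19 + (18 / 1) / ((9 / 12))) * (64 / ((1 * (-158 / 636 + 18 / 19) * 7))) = 9443328 / 29561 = 319.45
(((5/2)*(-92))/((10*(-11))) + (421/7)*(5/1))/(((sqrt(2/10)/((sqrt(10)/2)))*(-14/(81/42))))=-786915*sqrt(2)/7546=-147.48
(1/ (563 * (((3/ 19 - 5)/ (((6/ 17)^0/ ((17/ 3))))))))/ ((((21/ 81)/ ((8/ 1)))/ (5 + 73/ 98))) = -1539/ 134113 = -0.01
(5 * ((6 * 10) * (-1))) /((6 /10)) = -500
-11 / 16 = -0.69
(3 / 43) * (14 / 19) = 42 / 817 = 0.05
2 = 2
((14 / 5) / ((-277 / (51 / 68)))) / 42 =-1 / 5540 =-0.00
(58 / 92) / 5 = 29 / 230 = 0.13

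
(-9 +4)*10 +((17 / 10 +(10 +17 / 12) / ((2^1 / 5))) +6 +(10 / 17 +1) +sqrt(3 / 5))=-24827 / 2040 +sqrt(15) / 5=-11.40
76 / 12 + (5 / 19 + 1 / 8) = 3065 / 456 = 6.72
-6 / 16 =-3 / 8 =-0.38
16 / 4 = 4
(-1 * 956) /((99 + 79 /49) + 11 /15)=-702660 /74489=-9.43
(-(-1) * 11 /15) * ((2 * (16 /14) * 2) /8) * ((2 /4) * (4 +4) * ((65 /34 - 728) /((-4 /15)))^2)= 100558914885 /8092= 12426954.39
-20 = -20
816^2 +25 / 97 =64588057 / 97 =665856.26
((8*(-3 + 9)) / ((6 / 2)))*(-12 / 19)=-10.11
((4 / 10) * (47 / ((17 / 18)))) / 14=1.42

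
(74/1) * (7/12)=259/6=43.17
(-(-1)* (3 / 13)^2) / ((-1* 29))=-0.00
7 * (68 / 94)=5.06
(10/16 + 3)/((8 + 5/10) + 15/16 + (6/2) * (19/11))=638/2573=0.25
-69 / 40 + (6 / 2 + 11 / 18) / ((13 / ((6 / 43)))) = -8701 / 5160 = -1.69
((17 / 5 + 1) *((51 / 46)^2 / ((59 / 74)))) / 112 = 1058607 / 17478160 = 0.06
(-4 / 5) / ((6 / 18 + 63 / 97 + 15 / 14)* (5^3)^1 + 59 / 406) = -236292 / 75886985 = -0.00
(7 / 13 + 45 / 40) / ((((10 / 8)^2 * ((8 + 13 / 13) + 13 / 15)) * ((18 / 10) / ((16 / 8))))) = 173 / 1443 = 0.12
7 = 7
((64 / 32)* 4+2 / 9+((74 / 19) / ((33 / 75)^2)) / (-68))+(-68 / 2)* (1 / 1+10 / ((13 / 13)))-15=-268083007 / 703494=-381.07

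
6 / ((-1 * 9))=-2 / 3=-0.67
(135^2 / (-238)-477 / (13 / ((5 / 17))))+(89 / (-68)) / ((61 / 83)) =-33650647 / 377468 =-89.15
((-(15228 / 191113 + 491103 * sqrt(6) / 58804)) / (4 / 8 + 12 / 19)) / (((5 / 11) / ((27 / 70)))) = -64448703 * sqrt(6) / 10290700 - 85931604 / 1438125325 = -15.40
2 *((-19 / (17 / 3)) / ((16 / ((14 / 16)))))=-399 / 1088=-0.37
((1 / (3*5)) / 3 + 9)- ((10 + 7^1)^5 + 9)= -63893564 / 45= -1419856.98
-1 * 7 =-7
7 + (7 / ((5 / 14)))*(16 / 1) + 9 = 1648 / 5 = 329.60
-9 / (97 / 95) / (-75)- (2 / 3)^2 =-1427 / 4365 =-0.33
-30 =-30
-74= -74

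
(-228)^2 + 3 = 51987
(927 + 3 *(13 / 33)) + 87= 11167 / 11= 1015.18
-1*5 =-5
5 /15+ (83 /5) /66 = 193 /330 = 0.58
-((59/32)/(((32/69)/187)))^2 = -552694.96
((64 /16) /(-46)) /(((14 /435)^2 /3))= -567675 /2254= -251.85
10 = 10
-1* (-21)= 21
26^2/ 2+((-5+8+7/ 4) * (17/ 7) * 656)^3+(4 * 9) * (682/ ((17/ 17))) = 148641177171318/ 343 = 433356201665.65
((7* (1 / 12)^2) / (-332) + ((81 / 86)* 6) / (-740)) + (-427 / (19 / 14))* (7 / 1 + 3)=-22735145859599 / 7225940160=-3146.32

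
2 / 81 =0.02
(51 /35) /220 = 51 /7700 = 0.01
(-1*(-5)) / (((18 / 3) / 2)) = 1.67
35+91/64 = 2331/64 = 36.42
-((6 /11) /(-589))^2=-36 /41977441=-0.00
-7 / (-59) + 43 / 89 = 3160 / 5251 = 0.60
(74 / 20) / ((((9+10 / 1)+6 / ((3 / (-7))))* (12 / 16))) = 74 / 75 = 0.99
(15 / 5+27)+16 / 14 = 218 / 7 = 31.14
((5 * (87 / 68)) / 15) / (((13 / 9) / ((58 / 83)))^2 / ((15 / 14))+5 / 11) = 325958985 / 3395400038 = 0.10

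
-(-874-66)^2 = -883600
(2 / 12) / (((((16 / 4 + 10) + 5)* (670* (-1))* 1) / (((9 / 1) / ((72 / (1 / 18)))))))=-1 / 10998720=-0.00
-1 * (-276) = 276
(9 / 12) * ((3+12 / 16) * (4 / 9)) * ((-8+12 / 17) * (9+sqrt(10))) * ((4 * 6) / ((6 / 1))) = -5580 / 17 - 620 * sqrt(10) / 17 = -443.57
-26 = -26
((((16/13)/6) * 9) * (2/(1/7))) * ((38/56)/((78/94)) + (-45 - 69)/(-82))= 395428/6929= 57.07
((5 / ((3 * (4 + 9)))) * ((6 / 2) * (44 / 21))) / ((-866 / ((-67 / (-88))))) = -0.00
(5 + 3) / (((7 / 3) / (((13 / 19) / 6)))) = 0.39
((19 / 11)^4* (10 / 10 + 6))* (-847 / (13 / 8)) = -51085832 / 1573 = -32476.69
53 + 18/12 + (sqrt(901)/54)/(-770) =109/2 - sqrt(901)/41580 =54.50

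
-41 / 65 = -0.63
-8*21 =-168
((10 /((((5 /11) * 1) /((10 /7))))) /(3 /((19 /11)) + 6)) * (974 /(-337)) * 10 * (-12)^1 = 162852800 /115591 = 1408.87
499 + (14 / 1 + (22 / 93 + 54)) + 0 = 52753 / 93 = 567.24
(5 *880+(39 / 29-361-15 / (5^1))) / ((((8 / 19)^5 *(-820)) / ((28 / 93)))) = -2029363694519 / 18116935680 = -112.01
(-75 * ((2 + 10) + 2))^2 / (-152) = -275625 / 38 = -7253.29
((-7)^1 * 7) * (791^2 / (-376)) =30658369 / 376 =81538.22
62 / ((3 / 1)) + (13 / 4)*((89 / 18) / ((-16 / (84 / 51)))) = 93085 / 4896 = 19.01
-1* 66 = -66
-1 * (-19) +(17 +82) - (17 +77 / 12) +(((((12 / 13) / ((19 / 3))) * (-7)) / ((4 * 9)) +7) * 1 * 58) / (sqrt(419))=114.34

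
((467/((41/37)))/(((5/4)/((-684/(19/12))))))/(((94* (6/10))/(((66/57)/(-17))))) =109479744/622421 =175.89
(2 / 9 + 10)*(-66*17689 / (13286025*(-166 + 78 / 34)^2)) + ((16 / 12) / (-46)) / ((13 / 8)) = -0.02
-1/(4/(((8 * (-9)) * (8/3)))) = 48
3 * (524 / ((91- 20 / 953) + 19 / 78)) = 116853048 / 6780941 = 17.23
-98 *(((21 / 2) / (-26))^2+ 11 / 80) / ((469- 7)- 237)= -24892 / 190125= -0.13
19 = 19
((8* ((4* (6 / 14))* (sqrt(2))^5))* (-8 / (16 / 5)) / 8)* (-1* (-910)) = -15600* sqrt(2) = -22061.73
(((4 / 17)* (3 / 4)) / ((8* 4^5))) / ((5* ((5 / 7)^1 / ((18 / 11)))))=189 / 19148800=0.00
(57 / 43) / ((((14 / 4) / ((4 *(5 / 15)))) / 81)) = 12312 / 301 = 40.90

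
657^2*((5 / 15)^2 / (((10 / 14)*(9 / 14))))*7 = 3655694 / 5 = 731138.80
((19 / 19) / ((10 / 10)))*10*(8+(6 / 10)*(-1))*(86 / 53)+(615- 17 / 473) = 18426706 / 25069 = 735.04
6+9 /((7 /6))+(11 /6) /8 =4685 /336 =13.94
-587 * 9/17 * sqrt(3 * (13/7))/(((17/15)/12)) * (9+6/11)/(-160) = 713205 * sqrt(273)/25432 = 463.36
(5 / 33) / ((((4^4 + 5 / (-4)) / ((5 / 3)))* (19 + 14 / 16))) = 0.00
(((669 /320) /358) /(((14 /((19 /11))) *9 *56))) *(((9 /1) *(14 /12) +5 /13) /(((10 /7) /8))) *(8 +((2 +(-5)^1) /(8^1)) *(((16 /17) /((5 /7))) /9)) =1214658923 /1754520768000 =0.00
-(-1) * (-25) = -25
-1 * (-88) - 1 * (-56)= 144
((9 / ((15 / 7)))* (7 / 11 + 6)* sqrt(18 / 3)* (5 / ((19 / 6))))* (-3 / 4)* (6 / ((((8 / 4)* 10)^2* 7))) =-5913* sqrt(6) / 83600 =-0.17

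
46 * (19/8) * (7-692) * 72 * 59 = -317904390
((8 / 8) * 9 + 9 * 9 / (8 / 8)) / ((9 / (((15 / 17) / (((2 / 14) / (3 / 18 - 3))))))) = -175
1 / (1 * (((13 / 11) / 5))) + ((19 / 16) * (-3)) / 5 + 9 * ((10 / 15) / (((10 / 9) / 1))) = 1855 / 208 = 8.92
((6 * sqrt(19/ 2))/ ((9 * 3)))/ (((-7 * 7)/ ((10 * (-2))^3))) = 8000 * sqrt(38)/ 441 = 111.83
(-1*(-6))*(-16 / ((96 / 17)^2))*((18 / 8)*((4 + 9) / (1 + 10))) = -11271 / 1408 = -8.00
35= 35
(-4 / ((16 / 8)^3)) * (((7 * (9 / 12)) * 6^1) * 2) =-31.50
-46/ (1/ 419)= -19274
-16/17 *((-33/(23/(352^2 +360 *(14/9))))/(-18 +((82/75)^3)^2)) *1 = -5848106343750000000/566873092220983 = -10316.43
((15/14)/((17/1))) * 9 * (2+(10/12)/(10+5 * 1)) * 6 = 1665/238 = 7.00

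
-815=-815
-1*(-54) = 54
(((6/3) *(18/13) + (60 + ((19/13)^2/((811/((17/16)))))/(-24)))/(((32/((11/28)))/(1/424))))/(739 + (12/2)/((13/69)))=3303579655/1401159817494528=0.00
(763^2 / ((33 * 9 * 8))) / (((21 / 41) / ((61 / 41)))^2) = 44209201 / 21384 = 2067.40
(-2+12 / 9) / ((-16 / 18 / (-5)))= -15 / 4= -3.75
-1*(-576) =576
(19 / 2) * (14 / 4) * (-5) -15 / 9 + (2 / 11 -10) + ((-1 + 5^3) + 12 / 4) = -6697 / 132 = -50.73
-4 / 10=-2 / 5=-0.40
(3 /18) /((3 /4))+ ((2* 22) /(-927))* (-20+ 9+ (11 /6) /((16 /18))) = 799 /1236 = 0.65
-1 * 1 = -1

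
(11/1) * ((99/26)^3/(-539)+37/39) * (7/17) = 24052039/6274632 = 3.83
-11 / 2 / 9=-11 / 18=-0.61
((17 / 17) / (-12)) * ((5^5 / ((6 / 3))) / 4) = -32.55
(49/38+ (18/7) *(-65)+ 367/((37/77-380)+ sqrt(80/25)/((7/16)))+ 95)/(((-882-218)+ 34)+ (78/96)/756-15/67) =16123006513152 *sqrt(5)/3689213054605194349+ 4721585329632664224/70095048037498692631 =0.07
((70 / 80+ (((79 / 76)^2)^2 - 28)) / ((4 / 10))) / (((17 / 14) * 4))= -30309963005 / 2268627968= -13.36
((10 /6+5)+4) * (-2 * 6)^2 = 1536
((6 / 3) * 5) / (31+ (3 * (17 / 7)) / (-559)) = 19565 / 60626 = 0.32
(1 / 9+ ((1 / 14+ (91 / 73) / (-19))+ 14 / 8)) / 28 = 652537 / 9786672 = 0.07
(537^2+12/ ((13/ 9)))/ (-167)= -3748905/ 2171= -1726.81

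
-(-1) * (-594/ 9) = -66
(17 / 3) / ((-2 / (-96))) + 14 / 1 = 286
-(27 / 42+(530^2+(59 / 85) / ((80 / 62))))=-6685448103 / 23800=-280901.18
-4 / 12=-1 / 3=-0.33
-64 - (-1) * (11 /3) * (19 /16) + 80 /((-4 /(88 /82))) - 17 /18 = -484445 /5904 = -82.05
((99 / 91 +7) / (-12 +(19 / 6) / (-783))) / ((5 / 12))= -41492736 / 25659725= -1.62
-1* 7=-7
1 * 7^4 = 2401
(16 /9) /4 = 4 /9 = 0.44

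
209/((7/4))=836/7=119.43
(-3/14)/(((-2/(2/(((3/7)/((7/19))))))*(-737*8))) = -7/224048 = -0.00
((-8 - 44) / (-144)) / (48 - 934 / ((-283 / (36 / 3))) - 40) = 3679 / 484992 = 0.01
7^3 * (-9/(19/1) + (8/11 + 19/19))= 89866/209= 429.98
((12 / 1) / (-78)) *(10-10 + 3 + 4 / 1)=-14 / 13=-1.08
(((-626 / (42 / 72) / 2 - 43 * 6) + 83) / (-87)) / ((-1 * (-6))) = 4981 / 3654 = 1.36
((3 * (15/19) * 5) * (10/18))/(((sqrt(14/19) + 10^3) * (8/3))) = 46875/18999986 -375 * sqrt(266)/2887997872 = 0.00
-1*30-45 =-75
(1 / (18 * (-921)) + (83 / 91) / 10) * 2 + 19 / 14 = 11611979 / 7542990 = 1.54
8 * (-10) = -80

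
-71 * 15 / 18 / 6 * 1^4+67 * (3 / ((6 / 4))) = 4469 / 36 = 124.14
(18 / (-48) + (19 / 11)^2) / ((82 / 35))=88375 / 79376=1.11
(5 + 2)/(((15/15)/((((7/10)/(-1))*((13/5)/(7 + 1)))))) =-637/400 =-1.59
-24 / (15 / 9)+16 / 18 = -608 / 45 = -13.51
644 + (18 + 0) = 662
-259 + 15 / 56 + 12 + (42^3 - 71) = 4131135 / 56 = 73770.27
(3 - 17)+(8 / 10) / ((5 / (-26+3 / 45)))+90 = 26944 / 375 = 71.85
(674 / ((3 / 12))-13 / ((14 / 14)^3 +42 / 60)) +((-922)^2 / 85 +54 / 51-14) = 63382 / 5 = 12676.40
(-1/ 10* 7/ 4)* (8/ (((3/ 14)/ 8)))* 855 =-44688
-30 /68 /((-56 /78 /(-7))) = -585 /136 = -4.30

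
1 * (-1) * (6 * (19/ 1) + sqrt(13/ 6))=-114- sqrt(78)/ 6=-115.47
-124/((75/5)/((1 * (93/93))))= -124/15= -8.27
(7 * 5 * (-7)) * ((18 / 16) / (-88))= 2205 / 704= 3.13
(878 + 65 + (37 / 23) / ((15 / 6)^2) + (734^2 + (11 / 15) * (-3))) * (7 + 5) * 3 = 11171729088 / 575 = 19429094.07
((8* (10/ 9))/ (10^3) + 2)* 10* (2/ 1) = 1808/ 45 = 40.18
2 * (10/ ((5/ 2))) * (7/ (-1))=-56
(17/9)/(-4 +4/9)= -17/32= -0.53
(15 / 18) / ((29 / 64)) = 160 / 87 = 1.84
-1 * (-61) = 61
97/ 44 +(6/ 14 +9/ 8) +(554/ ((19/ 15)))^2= 42539393315/ 222376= 191294.89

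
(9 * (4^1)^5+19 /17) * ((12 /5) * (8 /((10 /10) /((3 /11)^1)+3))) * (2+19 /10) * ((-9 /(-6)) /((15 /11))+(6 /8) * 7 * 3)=18534508317 /10625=1744424.31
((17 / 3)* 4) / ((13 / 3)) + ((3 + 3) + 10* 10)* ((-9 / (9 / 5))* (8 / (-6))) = 27764 / 39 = 711.90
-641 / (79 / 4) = -2564 / 79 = -32.46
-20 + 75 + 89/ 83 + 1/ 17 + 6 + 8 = 98955/ 1411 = 70.13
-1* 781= -781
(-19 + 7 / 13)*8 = -1920 / 13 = -147.69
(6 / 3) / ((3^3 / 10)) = 20 / 27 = 0.74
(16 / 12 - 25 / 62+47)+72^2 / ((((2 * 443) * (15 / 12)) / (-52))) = -195.47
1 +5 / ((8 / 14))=39 / 4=9.75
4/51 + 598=30502/51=598.08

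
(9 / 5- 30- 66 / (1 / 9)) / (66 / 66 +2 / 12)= -18666 / 35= -533.31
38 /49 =0.78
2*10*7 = 140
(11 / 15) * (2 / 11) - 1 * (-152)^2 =-346558 / 15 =-23103.87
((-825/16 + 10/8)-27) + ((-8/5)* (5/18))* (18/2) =-1301/16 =-81.31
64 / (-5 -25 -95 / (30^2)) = -11520 / 5419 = -2.13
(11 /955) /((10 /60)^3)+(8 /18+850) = 7330954 /8595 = 852.93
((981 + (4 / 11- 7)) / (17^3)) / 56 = 5359 / 1513204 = 0.00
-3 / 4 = -0.75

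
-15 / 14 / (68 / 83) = -1245 / 952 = -1.31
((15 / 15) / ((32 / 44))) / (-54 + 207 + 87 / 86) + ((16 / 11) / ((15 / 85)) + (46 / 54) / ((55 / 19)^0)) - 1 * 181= -901602133 / 5245020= -171.90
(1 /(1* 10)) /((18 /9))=1 /20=0.05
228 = 228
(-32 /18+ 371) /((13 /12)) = 13292 /39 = 340.82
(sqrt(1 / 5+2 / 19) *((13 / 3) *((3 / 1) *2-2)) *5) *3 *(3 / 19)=156 *sqrt(2755) / 361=22.68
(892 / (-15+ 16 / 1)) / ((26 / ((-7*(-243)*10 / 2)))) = 3793230 / 13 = 291786.92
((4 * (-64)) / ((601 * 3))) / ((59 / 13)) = -3328 / 106377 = -0.03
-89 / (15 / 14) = -83.07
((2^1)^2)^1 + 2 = 6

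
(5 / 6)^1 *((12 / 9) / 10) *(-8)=-8 / 9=-0.89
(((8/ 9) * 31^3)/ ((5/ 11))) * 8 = 466063.64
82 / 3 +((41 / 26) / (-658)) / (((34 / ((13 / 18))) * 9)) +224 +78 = 2387181847 / 7248528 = 329.33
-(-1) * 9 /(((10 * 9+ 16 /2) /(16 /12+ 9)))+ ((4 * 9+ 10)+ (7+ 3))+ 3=5875 /98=59.95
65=65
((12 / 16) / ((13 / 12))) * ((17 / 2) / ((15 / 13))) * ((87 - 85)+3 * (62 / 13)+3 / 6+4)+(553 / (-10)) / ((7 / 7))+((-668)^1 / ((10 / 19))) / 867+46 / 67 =50.04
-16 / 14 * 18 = -144 / 7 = -20.57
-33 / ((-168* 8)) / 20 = 11 / 8960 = 0.00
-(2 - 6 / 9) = -4 / 3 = -1.33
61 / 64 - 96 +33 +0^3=-3971 / 64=-62.05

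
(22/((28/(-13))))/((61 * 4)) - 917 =-3132615/3416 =-917.04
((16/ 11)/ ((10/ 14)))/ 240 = 7/ 825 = 0.01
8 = 8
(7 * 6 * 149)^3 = 245079325512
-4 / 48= -1 / 12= -0.08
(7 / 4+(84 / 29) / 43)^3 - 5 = 1.00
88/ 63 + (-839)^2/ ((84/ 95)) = 28659691/ 36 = 796102.53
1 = 1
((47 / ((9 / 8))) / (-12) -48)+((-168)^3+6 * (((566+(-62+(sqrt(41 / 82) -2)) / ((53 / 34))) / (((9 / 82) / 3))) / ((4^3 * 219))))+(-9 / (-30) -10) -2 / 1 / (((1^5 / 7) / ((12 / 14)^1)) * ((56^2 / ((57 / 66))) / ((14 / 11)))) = -33563618640721921 / 7078412880+697 * sqrt(2) / 185712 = -4741687.04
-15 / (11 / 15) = -225 / 11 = -20.45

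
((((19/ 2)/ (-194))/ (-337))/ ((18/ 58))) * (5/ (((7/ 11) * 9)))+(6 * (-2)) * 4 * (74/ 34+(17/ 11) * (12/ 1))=-13789783604965/ 13863927924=-994.65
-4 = -4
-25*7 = -175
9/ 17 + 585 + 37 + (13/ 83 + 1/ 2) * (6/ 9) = 2637020/ 4233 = 622.97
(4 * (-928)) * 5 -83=-18643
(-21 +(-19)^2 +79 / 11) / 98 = 3.54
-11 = -11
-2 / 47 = -0.04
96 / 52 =24 / 13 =1.85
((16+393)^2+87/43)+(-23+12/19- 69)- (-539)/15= 2049374093/12255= 167227.59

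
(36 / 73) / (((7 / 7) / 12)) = 432 / 73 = 5.92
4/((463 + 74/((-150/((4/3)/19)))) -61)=8550/859201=0.01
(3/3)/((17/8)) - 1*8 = -7.53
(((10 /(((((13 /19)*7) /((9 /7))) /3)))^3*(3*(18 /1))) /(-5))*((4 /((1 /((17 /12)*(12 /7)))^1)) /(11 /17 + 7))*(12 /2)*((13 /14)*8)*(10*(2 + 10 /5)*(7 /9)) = -17978870676326400 /1809323971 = -9936789.08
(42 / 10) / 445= 0.01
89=89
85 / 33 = 2.58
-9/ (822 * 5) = -3/ 1370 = -0.00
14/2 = 7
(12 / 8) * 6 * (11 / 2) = 99 / 2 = 49.50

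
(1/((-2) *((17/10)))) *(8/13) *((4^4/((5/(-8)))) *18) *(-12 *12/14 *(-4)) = 84934656/1547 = 54902.82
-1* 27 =-27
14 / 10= 7 / 5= 1.40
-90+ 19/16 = -1421/16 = -88.81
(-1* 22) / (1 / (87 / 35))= -1914 / 35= -54.69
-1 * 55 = -55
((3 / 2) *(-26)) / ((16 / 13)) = -507 / 16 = -31.69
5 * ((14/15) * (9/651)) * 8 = 16/31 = 0.52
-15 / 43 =-0.35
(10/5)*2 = 4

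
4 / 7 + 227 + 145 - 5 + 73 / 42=15511 / 42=369.31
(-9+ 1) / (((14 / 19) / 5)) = -380 / 7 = -54.29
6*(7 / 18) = 7 / 3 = 2.33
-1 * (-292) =292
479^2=229441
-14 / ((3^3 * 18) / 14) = -98 / 243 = -0.40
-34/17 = -2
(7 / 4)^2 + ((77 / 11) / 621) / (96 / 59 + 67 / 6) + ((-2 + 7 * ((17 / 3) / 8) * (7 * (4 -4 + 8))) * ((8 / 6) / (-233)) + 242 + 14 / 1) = 42853145867 / 166429104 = 257.49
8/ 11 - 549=-6031/ 11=-548.27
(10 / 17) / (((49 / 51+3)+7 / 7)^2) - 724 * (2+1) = -2171.98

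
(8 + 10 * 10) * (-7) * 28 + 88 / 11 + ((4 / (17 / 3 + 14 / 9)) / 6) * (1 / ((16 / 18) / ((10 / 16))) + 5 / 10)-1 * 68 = -44154009 / 2080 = -21227.89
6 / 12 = 1 / 2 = 0.50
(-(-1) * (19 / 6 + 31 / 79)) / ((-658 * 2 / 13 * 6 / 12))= -3133 / 44556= -0.07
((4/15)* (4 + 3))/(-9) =-28/135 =-0.21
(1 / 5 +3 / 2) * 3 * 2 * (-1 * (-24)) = 1224 / 5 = 244.80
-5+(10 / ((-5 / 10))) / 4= -10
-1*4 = -4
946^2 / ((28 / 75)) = 16779675 / 7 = 2397096.43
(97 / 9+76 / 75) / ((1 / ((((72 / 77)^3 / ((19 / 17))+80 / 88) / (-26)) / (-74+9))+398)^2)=134318252945423197 / 23232909919168886724225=0.00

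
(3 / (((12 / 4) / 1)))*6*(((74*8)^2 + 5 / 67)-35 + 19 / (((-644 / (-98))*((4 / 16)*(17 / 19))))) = 55083174516 / 26197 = 2102652.00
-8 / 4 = -2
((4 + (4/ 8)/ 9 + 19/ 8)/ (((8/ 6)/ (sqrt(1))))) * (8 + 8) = 463/ 6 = 77.17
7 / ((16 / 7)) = 3.06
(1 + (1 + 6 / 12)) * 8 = 20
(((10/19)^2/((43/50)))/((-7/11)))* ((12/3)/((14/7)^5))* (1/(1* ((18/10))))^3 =-859375/79213869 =-0.01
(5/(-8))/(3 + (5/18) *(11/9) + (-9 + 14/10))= 2025/13804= 0.15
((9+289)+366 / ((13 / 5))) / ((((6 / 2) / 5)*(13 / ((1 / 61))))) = 0.92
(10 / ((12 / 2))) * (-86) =-143.33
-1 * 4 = -4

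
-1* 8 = -8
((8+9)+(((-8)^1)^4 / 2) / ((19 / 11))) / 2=22851 / 38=601.34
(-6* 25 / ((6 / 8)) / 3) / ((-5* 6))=20 / 9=2.22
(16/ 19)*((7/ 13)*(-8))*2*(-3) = 5376/ 247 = 21.77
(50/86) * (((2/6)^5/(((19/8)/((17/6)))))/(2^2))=425/595593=0.00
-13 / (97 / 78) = -1014 / 97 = -10.45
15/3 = 5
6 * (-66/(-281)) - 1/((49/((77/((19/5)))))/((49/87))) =546403/464493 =1.18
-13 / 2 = -6.50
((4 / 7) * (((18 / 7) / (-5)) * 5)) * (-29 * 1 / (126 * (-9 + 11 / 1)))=58 / 343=0.17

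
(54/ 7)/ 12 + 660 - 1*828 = -2343/ 14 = -167.36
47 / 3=15.67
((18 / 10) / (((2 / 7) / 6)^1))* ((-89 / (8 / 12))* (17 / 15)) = -285957 / 50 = -5719.14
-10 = -10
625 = 625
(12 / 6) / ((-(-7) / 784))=224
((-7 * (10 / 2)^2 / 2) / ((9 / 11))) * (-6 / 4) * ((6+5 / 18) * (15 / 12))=1087625 / 864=1258.83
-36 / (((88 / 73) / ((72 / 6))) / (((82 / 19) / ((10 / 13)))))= -2101086 / 1045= -2010.61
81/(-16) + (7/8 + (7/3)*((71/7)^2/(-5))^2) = 983.63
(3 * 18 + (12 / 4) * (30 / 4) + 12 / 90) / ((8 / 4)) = 2299 / 60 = 38.32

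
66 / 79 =0.84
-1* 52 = -52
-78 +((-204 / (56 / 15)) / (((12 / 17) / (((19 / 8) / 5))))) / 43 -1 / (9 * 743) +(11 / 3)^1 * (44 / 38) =-182610783109 / 2447548992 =-74.61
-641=-641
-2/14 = -1/7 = -0.14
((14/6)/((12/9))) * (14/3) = 49/6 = 8.17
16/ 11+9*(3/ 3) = 115/ 11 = 10.45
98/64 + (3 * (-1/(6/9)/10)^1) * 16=-907/160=-5.67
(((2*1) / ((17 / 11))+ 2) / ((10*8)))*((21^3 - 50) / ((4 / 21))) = 1354017 / 680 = 1991.20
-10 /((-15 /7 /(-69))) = -322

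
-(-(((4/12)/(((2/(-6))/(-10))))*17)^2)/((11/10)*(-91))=-289000/1001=-288.71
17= 17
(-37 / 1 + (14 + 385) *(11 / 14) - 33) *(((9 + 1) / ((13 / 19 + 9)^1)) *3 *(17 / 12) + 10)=2578665 / 736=3503.62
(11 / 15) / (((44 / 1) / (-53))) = -53 / 60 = -0.88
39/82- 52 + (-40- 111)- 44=-20215/82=-246.52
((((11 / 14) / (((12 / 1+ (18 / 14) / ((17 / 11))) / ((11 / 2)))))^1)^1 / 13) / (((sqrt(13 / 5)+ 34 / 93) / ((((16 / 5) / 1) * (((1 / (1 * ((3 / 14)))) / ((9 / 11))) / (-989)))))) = 1335536048 / 18845625400407 - 1217694632 * sqrt(65) / 31409375667345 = -0.00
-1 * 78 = -78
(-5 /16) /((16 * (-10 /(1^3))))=1 /512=0.00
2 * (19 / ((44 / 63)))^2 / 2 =1432809 / 1936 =740.09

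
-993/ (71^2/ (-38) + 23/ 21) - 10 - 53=-5821767/ 104987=-55.45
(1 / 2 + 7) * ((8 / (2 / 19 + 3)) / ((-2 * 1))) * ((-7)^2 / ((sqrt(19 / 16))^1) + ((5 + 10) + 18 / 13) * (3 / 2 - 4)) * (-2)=-607050 / 767 + 11760 * sqrt(19) / 59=77.36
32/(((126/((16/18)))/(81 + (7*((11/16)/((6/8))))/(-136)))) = 528460/28917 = 18.28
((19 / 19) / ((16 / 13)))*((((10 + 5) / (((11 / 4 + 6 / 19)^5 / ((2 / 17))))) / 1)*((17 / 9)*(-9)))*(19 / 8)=-146783148720 / 686719856393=-0.21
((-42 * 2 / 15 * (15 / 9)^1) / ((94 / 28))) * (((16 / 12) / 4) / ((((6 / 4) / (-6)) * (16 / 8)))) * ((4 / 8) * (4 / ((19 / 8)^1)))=12544 / 8037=1.56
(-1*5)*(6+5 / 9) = -295 / 9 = -32.78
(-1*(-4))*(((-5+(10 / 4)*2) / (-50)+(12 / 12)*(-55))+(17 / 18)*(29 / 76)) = -74747 / 342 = -218.56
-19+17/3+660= 1940/3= 646.67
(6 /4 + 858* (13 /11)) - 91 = 1849 /2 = 924.50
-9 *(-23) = 207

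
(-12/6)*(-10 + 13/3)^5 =2839714/243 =11686.07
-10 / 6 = -5 / 3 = -1.67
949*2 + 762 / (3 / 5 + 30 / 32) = 98138 / 41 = 2393.61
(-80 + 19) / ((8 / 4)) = -61 / 2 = -30.50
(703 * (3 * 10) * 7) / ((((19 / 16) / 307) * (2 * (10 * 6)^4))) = 79513 / 54000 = 1.47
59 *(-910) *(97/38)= -2603965/19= -137050.79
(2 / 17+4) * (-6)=-420 / 17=-24.71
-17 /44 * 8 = -34 /11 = -3.09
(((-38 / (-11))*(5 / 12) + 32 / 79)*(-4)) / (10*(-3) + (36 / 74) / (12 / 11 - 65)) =250147787 / 1017418248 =0.25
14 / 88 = 7 / 44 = 0.16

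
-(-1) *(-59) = -59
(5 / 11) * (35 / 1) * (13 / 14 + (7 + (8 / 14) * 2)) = 3175 / 22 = 144.32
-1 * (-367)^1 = 367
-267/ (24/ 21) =-1869/ 8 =-233.62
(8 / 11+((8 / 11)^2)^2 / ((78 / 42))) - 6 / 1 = -974902 / 190333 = -5.12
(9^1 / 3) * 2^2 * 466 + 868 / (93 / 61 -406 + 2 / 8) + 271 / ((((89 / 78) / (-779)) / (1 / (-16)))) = 1204602704501 / 70225272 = 17153.41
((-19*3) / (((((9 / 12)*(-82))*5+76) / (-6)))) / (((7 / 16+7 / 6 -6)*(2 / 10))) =164160 / 97693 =1.68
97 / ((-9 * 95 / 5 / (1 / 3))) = -97 / 513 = -0.19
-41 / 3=-13.67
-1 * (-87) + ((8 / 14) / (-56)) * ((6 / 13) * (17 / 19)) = 1052910 / 12103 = 87.00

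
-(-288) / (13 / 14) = 4032 / 13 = 310.15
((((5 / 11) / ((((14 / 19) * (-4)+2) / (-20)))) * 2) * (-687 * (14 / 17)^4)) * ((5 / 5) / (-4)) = 1516.11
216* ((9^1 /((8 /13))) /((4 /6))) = 9477 /2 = 4738.50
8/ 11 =0.73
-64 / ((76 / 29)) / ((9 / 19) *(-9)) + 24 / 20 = 2806 / 405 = 6.93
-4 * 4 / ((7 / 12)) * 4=-768 / 7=-109.71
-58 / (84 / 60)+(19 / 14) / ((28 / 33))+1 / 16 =-31177 / 784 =-39.77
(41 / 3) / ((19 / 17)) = 697 / 57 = 12.23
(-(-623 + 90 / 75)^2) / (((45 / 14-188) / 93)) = 12584977062 / 64675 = 194587.97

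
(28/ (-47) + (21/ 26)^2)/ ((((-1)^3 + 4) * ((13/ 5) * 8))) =8995/ 9912864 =0.00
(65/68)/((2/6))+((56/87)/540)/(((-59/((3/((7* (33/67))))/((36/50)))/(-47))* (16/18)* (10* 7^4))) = 2855055036313/995608917072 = 2.87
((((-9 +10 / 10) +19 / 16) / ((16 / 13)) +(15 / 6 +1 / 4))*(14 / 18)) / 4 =-0.54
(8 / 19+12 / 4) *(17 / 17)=65 / 19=3.42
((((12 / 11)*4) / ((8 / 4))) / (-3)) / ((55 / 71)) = -568 / 605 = -0.94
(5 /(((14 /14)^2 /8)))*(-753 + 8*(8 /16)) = -29960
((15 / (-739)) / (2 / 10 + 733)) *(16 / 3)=-200 / 1354587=-0.00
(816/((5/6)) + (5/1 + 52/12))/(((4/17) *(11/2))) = 11458/15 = 763.87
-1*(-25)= 25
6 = 6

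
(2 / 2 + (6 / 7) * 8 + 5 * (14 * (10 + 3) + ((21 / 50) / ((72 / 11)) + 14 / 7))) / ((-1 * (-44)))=1559339 / 73920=21.09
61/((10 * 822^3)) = 61/5554122480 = 0.00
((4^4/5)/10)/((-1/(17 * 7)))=-15232/25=-609.28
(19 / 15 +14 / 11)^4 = 30821664721 / 741200625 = 41.58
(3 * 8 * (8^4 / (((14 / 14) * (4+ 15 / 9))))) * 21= 6193152 / 17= 364303.06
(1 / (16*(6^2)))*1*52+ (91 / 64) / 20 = 1859 / 11520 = 0.16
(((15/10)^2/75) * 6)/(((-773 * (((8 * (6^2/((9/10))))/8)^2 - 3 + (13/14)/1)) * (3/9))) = -63/144106525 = -0.00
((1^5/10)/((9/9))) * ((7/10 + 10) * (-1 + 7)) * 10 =321/5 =64.20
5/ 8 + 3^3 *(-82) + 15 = -17587/ 8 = -2198.38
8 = 8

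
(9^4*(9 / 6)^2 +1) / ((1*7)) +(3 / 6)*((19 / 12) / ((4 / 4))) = 354451 / 168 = 2109.83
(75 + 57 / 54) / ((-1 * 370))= -37 / 180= -0.21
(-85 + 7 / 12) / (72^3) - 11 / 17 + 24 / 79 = -2066168395 / 6015264768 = -0.34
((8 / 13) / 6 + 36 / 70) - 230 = -313108 / 1365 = -229.38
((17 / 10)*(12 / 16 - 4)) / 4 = -221 / 160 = -1.38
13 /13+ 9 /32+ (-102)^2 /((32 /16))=166505 /32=5203.28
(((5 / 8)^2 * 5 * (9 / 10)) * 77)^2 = 18320.05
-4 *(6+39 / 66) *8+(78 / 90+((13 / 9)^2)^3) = -5873909084 / 29229255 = -200.96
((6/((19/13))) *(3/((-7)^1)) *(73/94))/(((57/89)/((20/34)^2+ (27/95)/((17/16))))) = -4267983252/3260802895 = -1.31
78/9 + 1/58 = 1511/174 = 8.68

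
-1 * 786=-786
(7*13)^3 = 753571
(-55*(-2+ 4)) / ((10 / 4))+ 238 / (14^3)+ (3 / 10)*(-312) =-134763 / 980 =-137.51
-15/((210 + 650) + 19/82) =-410/23513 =-0.02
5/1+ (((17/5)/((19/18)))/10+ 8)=6328/475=13.32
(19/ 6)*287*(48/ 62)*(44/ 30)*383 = 183787912/ 465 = 395242.82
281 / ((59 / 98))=27538 / 59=466.75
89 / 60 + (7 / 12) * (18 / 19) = 2321 / 1140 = 2.04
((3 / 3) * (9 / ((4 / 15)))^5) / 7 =44840334375 / 7168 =6255627.01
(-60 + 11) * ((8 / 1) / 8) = -49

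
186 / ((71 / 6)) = 1116 / 71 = 15.72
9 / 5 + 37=194 / 5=38.80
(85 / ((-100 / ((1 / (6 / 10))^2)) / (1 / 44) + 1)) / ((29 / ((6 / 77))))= -510 / 3534839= -0.00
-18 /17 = -1.06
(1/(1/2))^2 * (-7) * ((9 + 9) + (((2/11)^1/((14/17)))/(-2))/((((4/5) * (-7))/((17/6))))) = -467141/924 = -505.56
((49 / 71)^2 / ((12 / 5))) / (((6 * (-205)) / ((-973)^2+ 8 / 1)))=-152.75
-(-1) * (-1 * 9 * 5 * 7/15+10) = -11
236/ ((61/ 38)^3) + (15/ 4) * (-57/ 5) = 12985417/ 907924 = 14.30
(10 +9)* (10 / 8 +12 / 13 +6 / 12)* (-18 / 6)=-7923 / 52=-152.37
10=10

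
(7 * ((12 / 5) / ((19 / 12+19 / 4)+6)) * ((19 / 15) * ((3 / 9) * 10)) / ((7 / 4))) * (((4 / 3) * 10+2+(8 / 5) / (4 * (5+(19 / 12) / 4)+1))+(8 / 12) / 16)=50.76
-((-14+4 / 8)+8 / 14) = 12.93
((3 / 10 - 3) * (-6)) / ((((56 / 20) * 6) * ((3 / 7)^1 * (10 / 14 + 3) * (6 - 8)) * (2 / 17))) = -1071 / 416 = -2.57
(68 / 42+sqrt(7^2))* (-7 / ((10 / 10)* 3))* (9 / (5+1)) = -30.17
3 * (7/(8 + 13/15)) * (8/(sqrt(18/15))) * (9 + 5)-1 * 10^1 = -10 + 840 * sqrt(30)/19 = 232.15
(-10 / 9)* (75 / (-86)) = 125 / 129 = 0.97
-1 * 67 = -67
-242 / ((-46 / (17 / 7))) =2057 / 161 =12.78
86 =86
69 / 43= 1.60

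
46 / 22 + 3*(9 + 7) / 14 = 425 / 77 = 5.52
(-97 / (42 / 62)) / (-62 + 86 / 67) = 201469 / 85428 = 2.36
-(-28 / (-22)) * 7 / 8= -49 / 44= -1.11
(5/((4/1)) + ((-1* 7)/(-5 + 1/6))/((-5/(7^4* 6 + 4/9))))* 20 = -7258673/87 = -83433.02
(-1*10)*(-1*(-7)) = -70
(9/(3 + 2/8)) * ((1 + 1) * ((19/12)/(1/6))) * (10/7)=6840/91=75.16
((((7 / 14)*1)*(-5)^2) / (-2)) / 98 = -25 / 392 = -0.06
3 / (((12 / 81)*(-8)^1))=-81 / 32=-2.53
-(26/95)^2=-676/9025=-0.07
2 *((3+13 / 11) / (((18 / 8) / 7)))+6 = 3170 / 99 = 32.02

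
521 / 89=5.85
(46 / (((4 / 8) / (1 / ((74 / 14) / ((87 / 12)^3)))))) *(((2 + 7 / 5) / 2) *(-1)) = -66752693 / 5920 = -11275.79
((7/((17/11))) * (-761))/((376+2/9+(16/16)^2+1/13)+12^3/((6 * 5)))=-34279245/4325072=-7.93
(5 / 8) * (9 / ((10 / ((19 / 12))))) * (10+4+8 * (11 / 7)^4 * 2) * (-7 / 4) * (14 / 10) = -1526859 / 6272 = -243.44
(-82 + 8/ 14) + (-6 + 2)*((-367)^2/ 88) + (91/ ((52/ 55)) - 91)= -1909109/ 308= -6198.41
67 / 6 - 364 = -2117 / 6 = -352.83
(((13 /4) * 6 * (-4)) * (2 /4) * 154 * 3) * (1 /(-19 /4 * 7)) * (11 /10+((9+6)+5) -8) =674388 /95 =7098.82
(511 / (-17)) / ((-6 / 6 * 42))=73 / 102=0.72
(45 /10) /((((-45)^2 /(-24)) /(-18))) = 24 /25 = 0.96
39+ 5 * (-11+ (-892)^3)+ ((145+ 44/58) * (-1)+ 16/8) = -102911186393/29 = -3548661599.76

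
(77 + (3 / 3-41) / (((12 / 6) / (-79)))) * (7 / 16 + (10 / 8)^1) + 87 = 46131 / 16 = 2883.19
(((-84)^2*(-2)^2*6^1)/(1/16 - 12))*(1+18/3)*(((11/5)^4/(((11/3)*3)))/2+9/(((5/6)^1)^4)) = -233847806976/119375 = -1958934.51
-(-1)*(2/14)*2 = 0.29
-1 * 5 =-5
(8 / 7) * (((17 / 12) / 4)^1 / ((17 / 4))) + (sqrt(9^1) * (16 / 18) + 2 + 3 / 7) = 109 / 21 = 5.19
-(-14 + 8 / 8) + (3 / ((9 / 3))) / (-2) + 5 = 35 / 2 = 17.50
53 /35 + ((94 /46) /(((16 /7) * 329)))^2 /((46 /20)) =82541103 /54508160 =1.51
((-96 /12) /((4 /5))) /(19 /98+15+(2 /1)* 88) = -0.05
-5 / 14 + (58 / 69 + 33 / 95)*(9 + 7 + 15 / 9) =20.63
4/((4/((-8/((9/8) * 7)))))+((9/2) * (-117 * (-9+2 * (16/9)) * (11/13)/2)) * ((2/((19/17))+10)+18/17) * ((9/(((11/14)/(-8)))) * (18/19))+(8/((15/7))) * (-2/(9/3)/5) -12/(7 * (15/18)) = -1352710.17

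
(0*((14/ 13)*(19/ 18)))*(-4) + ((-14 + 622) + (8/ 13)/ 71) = 561192/ 923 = 608.01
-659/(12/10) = -3295/6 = -549.17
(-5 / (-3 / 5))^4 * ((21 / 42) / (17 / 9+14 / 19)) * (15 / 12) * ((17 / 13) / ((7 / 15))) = 3154296875 / 980616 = 3216.65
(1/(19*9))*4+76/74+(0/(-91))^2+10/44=177847/139194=1.28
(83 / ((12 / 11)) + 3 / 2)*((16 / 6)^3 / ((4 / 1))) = 29792 / 81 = 367.80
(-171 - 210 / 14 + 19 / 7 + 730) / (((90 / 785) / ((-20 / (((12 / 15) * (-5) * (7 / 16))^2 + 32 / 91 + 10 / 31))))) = -38742098720 / 1517949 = -25522.66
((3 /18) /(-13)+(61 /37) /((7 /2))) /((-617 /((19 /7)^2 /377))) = -3341777 /230259183882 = -0.00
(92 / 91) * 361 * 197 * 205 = 1341266620 / 91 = 14739193.63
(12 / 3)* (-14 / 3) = -56 / 3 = -18.67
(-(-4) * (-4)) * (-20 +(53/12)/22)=10454/33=316.79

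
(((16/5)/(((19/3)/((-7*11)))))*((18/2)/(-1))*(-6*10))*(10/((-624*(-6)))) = -56.11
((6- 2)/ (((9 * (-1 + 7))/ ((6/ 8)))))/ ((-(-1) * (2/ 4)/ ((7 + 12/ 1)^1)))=19/ 9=2.11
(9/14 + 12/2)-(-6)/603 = 18721/2814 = 6.65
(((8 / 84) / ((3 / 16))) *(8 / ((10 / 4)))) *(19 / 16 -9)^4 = 48828125 / 8064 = 6055.08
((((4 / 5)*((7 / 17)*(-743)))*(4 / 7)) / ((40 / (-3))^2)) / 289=-6687 / 2456500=-0.00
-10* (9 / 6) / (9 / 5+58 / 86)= -3225 / 532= -6.06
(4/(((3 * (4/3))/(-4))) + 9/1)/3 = 5/3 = 1.67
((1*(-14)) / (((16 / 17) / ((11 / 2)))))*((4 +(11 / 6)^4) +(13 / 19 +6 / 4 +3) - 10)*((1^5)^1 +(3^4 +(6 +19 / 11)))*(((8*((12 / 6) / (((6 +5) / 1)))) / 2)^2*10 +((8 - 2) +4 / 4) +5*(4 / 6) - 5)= -2435189498581 / 2979504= -817313.72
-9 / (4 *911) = -9 / 3644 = -0.00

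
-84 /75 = -28 /25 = -1.12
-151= -151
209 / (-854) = -209 / 854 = -0.24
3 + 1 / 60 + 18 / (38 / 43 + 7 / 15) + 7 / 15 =878639 / 52260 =16.81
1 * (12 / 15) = 4 / 5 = 0.80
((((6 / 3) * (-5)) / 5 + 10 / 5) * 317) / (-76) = 0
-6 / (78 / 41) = -3.15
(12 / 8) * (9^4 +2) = 19689 / 2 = 9844.50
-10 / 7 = -1.43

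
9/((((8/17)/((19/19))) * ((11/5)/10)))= 3825/44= 86.93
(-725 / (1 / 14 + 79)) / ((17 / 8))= -81200 / 18819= -4.31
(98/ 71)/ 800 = 49/ 28400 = 0.00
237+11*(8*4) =589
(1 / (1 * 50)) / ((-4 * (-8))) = 1 / 1600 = 0.00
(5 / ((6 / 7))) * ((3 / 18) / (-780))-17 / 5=-95507 / 28080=-3.40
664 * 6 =3984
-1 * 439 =-439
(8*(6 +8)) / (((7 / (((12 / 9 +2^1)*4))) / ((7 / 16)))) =280 / 3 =93.33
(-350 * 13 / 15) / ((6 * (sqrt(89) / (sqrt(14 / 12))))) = -455 * sqrt(3738) / 4806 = -5.79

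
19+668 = 687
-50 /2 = -25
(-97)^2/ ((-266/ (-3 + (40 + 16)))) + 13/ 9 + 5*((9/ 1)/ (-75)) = -22430357/ 11970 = -1873.88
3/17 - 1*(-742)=12617/17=742.18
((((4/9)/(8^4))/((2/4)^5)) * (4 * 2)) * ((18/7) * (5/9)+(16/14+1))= 25/252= 0.10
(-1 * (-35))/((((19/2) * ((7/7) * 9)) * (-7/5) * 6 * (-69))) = 0.00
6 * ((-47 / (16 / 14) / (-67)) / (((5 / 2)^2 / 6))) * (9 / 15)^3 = 159894 / 209375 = 0.76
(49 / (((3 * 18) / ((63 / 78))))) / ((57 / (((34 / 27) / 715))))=5831 / 257490090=0.00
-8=-8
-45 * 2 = -90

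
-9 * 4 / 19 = -36 / 19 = -1.89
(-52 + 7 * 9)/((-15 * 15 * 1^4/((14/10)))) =-77/1125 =-0.07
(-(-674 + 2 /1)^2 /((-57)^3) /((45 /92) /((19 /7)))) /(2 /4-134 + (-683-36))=-1318912 /83093175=-0.02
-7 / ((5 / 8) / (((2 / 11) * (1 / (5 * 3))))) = -0.14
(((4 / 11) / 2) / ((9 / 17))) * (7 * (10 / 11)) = 2380 / 1089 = 2.19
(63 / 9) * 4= 28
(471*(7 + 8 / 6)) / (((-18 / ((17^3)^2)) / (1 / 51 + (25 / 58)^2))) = -196384787730275 / 181656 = -1081080656.46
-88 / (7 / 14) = -176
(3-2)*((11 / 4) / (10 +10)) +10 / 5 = 171 / 80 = 2.14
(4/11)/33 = 4/363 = 0.01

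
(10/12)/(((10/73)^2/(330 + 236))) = 1508107/60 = 25135.12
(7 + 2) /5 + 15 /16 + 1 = 299 /80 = 3.74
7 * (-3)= -21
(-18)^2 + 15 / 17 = 5523 / 17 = 324.88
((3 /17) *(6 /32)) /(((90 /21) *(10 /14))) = 147 /13600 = 0.01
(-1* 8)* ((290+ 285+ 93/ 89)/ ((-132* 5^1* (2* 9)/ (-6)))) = -102536/ 44055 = -2.33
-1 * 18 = -18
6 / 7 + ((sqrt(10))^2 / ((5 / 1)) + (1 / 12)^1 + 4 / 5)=1571 / 420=3.74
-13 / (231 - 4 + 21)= -13 / 248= -0.05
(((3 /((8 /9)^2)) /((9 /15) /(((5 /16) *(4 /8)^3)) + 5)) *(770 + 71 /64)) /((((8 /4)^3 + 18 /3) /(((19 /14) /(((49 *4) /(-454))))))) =-32.29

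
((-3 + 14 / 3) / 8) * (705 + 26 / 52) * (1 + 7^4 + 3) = 16967275 / 48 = 353484.90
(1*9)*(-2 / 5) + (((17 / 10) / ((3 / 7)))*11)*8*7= 36598 / 15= 2439.87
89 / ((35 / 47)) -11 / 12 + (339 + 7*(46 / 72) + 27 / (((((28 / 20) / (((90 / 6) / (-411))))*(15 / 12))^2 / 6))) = 19125974416 / 41385645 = 462.14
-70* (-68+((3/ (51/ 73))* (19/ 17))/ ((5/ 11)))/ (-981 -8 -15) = -4.00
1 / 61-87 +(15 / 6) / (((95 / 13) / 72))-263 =-377083 / 1159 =-325.35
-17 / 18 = -0.94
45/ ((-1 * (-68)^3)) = 45/ 314432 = 0.00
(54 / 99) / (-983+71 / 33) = -9 / 16184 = -0.00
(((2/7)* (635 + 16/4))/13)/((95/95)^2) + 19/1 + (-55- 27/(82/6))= -89289/3731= -23.93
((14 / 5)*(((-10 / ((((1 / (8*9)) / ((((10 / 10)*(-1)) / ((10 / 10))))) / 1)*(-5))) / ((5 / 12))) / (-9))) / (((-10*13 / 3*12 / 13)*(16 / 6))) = -126 / 125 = -1.01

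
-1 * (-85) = 85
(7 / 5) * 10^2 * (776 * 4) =434560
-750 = -750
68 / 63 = 1.08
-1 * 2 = -2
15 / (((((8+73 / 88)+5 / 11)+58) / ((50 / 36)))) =5500 / 17763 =0.31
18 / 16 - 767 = -6127 / 8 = -765.88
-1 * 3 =-3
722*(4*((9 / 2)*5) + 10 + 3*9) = 91694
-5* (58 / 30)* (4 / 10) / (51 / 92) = -5336 / 765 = -6.98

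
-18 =-18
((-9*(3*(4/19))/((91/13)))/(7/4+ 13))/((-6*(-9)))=-8/7847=-0.00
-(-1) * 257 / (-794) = -257 / 794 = -0.32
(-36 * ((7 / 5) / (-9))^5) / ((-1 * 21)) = -9604 / 61509375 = -0.00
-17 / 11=-1.55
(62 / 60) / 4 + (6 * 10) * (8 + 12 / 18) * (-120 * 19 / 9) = -5269323 / 40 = -131733.08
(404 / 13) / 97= 404 / 1261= 0.32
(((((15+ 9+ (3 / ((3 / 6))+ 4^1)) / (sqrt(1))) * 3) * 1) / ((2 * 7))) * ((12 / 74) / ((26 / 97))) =14841 / 3367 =4.41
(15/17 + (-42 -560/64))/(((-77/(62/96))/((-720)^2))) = 283826700/1309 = 216827.12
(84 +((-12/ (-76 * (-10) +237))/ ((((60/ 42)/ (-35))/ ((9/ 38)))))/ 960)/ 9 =169729427/ 18185280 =9.33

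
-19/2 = -9.50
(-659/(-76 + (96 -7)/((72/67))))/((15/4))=-63264/2455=-25.77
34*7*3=714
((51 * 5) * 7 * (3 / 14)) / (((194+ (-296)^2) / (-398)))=-10149 / 5854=-1.73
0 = 0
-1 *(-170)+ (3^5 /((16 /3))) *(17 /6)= 9571 /32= 299.09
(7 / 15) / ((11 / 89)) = 623 / 165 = 3.78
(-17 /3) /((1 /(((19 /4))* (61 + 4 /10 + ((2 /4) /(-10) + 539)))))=-3878261 /240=-16159.42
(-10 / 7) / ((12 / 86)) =-215 / 21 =-10.24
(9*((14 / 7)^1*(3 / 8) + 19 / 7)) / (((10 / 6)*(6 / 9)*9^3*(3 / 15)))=97 / 504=0.19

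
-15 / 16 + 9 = 129 / 16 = 8.06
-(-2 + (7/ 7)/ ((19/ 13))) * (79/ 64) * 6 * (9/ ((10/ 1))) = 10665/ 1216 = 8.77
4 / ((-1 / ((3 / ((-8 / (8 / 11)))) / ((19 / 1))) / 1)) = 12 / 209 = 0.06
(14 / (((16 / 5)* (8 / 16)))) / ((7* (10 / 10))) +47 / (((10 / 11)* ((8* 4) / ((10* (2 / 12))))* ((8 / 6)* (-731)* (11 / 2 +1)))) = 1519963 / 1216384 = 1.25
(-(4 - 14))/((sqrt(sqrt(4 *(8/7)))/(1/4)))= 5 *2^(3/4) *7^(1/4)/8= 1.71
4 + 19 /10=59 /10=5.90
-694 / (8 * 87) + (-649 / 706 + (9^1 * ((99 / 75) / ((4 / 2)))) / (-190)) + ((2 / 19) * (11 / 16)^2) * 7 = -14932042219 / 9336144000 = -1.60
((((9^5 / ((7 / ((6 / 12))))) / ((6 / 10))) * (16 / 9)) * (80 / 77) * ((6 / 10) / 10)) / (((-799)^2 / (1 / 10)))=209952 / 1720490695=0.00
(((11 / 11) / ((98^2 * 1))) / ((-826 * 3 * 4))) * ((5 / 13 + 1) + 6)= -1 / 12890969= -0.00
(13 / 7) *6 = 78 / 7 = 11.14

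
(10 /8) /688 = 0.00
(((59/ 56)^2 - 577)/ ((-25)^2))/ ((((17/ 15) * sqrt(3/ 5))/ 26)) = -23477883 * sqrt(15)/ 3332000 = -27.29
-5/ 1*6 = -30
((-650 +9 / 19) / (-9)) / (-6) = -12.03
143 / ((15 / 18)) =858 / 5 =171.60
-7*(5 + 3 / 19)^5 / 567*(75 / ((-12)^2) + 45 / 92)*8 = -5039358442160 / 13838917311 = -364.14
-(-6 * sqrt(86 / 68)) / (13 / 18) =54 * sqrt(1462) / 221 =9.34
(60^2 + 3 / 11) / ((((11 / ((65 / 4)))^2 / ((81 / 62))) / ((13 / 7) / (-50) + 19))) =3598086724479 / 18484928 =194649.76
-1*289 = -289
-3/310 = -0.01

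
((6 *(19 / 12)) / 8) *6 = 57 / 8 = 7.12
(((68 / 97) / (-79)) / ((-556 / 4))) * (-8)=-544 / 1065157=-0.00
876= 876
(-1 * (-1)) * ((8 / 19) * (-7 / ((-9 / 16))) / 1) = 896 / 171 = 5.24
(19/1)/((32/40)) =95/4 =23.75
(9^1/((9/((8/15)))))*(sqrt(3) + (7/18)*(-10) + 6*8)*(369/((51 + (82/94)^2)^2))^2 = 1080722867717346507*sqrt(3)/106824967375992100000 + 47671886498198507031/106824967375992100000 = 0.46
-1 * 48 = -48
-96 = -96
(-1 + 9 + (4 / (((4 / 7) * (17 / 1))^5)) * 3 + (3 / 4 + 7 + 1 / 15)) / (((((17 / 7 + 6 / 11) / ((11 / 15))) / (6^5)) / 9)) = 272944.41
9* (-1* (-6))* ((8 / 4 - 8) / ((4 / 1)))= -81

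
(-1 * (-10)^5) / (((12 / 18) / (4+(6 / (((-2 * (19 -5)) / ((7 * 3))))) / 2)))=262500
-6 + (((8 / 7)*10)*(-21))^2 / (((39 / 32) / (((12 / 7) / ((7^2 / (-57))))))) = -420276354 / 4459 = -94253.50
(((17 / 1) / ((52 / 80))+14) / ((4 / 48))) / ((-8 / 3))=-2349 / 13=-180.69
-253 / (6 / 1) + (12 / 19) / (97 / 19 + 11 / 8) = -248629 / 5910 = -42.07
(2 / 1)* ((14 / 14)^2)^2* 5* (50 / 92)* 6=750 / 23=32.61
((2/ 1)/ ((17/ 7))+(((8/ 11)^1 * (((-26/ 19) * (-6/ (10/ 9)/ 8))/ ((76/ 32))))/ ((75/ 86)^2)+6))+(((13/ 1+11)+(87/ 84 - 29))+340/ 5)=420752598879/ 5906862500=71.23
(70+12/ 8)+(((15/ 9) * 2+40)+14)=773/ 6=128.83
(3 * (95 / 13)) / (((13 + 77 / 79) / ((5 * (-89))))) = -3339725 / 4784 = -698.10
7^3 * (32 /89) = 123.33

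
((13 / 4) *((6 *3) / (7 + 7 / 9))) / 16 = 1053 / 2240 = 0.47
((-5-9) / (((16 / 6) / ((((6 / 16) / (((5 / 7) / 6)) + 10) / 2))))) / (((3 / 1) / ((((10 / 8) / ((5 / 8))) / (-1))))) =1841 / 80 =23.01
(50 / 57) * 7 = 350 / 57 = 6.14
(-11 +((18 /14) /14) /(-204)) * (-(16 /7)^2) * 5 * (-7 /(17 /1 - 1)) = -733070 /5831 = -125.72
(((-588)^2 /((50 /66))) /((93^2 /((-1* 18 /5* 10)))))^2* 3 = 6248538088353792 /577200625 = 10825591.34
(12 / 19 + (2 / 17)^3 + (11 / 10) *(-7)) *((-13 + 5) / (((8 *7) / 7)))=6596639 / 933470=7.07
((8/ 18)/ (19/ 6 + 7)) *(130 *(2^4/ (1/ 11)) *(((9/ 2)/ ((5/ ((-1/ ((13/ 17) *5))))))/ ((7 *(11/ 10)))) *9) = -117504/ 427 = -275.19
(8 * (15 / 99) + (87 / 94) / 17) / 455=66791 / 23993970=0.00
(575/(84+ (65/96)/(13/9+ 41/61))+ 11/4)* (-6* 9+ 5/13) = -6434492809/12541404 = -513.06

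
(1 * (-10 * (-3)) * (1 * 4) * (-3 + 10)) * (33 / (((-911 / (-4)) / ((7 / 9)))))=86240 / 911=94.67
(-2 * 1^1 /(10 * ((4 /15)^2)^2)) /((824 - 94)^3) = -81 /796706816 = -0.00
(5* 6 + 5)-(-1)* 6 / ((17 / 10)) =655 / 17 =38.53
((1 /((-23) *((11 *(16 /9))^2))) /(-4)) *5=405 /2849792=0.00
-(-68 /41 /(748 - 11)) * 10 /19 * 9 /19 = 0.00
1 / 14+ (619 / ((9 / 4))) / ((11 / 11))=34673 / 126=275.18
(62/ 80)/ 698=0.00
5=5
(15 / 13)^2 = 225 / 169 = 1.33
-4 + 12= 8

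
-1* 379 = -379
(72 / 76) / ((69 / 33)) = 198 / 437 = 0.45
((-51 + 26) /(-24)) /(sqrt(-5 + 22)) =25*sqrt(17) /408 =0.25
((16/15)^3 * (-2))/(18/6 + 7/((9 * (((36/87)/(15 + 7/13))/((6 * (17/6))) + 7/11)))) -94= -58820378066/621942375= -94.58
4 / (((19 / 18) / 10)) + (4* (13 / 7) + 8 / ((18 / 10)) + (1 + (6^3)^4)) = 2605608516961 / 1197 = 2176782386.77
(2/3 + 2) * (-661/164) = -1322/123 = -10.75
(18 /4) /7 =0.64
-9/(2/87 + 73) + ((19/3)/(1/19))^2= 827922266/57177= 14479.99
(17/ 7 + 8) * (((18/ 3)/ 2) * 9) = 1971/ 7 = 281.57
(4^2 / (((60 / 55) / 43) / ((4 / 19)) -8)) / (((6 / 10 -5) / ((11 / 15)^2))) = 41624 / 167715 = 0.25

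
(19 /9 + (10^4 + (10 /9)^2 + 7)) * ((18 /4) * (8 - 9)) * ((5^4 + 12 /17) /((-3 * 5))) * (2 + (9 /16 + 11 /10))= 1263545477579 /183600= 6882055.98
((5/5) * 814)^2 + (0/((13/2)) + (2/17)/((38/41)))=214018549/323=662596.13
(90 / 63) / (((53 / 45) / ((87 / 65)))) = 1.62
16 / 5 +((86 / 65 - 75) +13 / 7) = -68.62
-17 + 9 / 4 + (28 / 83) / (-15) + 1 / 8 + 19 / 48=-94631 / 6640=-14.25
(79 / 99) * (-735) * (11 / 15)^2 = -42581 / 135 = -315.41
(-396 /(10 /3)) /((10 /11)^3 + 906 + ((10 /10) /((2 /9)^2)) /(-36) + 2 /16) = -12649824 /96504295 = -0.13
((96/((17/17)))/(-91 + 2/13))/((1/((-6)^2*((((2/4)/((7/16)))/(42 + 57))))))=-39936/90937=-0.44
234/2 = 117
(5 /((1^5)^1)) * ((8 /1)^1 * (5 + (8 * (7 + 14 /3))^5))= 68841472048600 /243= 283298238883.13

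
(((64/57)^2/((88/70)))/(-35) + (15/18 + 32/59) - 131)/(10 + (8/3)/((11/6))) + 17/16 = -1981789591/193224528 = -10.26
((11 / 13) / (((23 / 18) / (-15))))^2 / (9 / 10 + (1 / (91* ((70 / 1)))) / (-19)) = 41061289500 / 374542051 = 109.63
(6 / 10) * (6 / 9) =2 / 5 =0.40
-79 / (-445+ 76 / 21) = 1659 / 9269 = 0.18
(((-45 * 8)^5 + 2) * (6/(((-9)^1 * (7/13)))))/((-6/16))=-1257696460799584/63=-19963435885707.68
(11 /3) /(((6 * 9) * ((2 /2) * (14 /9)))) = 0.04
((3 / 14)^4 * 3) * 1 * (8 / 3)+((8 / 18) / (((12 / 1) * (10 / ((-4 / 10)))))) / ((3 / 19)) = 0.01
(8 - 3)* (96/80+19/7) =137/7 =19.57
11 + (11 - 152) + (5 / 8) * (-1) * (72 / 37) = -4855 / 37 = -131.22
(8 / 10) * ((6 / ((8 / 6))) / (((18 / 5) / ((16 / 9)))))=16 / 9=1.78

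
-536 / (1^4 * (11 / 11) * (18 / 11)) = -2948 / 9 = -327.56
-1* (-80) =80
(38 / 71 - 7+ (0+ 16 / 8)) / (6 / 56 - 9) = 8876 / 17679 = 0.50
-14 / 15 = -0.93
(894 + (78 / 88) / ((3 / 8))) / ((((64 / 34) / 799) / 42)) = 703123995 / 44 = 15980090.80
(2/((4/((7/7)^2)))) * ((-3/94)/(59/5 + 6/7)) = -105/83284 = -0.00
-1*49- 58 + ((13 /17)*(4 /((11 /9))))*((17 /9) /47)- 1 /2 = -111051 /1034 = -107.40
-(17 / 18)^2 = -289 / 324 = -0.89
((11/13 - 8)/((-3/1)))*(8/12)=62/39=1.59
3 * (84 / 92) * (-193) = -12159 / 23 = -528.65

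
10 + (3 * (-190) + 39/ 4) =-2201/ 4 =-550.25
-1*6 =-6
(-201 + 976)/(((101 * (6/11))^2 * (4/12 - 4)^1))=-8525/122412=-0.07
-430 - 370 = -800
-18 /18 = -1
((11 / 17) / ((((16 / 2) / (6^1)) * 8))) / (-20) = -33 / 10880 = -0.00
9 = 9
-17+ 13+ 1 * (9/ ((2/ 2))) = 5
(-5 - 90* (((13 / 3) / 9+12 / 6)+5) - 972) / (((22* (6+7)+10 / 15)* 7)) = -4951 / 6020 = -0.82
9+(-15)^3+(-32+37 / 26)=-88311 / 26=-3396.58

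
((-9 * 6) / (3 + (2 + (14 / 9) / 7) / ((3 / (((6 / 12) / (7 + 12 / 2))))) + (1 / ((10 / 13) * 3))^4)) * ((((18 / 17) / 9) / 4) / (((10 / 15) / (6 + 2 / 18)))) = -2606175000 / 548441981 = -4.75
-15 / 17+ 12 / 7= 99 / 119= 0.83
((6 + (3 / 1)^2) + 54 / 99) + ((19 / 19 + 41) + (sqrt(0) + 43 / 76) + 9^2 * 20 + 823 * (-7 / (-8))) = 2398.24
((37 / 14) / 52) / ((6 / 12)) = 37 / 364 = 0.10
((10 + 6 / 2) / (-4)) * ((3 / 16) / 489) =-13 / 10432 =-0.00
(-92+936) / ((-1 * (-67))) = 844 / 67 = 12.60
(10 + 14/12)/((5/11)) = 24.57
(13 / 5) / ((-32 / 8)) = -13 / 20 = -0.65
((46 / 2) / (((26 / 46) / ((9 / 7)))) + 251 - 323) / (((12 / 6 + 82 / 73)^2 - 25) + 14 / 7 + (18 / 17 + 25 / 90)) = 2920537134 / 1767114167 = 1.65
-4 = -4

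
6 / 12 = 1 / 2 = 0.50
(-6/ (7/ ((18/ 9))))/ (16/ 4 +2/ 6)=-36/ 91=-0.40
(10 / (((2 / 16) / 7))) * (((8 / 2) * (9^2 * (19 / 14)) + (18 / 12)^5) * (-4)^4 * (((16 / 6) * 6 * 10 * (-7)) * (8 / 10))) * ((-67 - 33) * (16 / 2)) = 45965574144000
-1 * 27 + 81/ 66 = -567/ 22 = -25.77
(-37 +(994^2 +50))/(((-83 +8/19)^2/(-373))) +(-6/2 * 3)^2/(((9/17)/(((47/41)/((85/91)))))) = -27179210643212/504661005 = -53856.37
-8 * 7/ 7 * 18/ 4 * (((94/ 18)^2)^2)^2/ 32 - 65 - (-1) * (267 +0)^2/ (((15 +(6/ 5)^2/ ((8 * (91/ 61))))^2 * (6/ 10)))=-12513741421786544660449/ 20123767690318728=-621838.89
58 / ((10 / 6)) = 174 / 5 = 34.80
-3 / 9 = -1 / 3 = -0.33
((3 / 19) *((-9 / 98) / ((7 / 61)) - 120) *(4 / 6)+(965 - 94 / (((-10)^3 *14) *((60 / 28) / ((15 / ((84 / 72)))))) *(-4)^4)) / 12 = 196038961 / 2443875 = 80.22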